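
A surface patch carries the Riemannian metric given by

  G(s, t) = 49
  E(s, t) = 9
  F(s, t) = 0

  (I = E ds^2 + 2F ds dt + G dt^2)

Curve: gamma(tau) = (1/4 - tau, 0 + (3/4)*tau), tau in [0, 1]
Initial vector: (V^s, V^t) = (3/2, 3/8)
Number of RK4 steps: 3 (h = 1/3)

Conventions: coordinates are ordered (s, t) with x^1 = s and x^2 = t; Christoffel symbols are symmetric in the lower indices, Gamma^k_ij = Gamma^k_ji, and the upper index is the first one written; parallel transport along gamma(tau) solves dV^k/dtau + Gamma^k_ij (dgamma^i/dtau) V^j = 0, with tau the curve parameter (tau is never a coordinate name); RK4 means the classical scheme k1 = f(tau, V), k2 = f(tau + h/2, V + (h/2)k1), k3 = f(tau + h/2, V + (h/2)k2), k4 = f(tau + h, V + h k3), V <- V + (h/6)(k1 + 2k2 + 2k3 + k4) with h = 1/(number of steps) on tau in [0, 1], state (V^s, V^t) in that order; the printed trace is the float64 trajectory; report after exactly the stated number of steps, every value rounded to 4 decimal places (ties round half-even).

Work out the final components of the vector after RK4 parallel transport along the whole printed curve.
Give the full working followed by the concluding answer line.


gamma'(tau) = (-1, 3/4); f(tau, V)^k = -Gamma^k_ij(gamma(tau)) gamma'^i(tau) V^j; h = 1/3; intermediate values shown to 6 dp
curve data and Christoffel symbols at the stage parameters:
  tau = 0.000000: gamma = (0.250000, 0.000000), gamma' = (-1.000000, 0.750000); Gamma_sss = 0.000000, Gamma_sst = 0.000000, Gamma_stt = 0.000000, Gamma_tss = 0.000000, Gamma_tst = 0.000000, Gamma_ttt = 0.000000
  tau = 0.166667: gamma = (0.083333, 0.125000), gamma' = (-1.000000, 0.750000); Gamma_sss = 0.000000, Gamma_sst = 0.000000, Gamma_stt = 0.000000, Gamma_tss = 0.000000, Gamma_tst = 0.000000, Gamma_ttt = 0.000000
  tau = 0.333333: gamma = (-0.083333, 0.250000), gamma' = (-1.000000, 0.750000); Gamma_sss = 0.000000, Gamma_sst = 0.000000, Gamma_stt = 0.000000, Gamma_tss = 0.000000, Gamma_tst = 0.000000, Gamma_ttt = 0.000000
  tau = 0.500000: gamma = (-0.250000, 0.375000), gamma' = (-1.000000, 0.750000); Gamma_sss = 0.000000, Gamma_sst = 0.000000, Gamma_stt = 0.000000, Gamma_tss = 0.000000, Gamma_tst = 0.000000, Gamma_ttt = 0.000000
  tau = 0.666667: gamma = (-0.416667, 0.500000), gamma' = (-1.000000, 0.750000); Gamma_sss = 0.000000, Gamma_sst = 0.000000, Gamma_stt = 0.000000, Gamma_tss = 0.000000, Gamma_tst = 0.000000, Gamma_ttt = 0.000000
  tau = 0.833333: gamma = (-0.583333, 0.625000), gamma' = (-1.000000, 0.750000); Gamma_sss = 0.000000, Gamma_sst = 0.000000, Gamma_stt = 0.000000, Gamma_tss = 0.000000, Gamma_tst = 0.000000, Gamma_ttt = 0.000000
  tau = 1.000000: gamma = (-0.750000, 0.750000), gamma' = (-1.000000, 0.750000); Gamma_sss = 0.000000, Gamma_sst = 0.000000, Gamma_stt = 0.000000, Gamma_tss = 0.000000, Gamma_tst = 0.000000, Gamma_ttt = 0.000000
step 0: V^s = 1.5000, V^t = 0.3750
step 1: k1 = (0.000000, 0.000000), k2 = (0.000000, 0.000000), k3 = (0.000000, 0.000000), k4 = (0.000000, 0.000000); V <- V + (h/6)(k1 + 2k2 + 2k3 + k4): V^s = 1.5000, V^t = 0.3750
step 2: k1 = (0.000000, 0.000000), k2 = (0.000000, 0.000000), k3 = (0.000000, 0.000000), k4 = (0.000000, 0.000000); V <- V + (h/6)(k1 + 2k2 + 2k3 + k4): V^s = 1.5000, V^t = 0.3750
step 3: k1 = (0.000000, 0.000000), k2 = (0.000000, 0.000000), k3 = (0.000000, 0.000000), k4 = (0.000000, 0.000000); V <- V + (h/6)(k1 + 2k2 + 2k3 + k4): V^s = 1.5000, V^t = 0.3750

Answer: V^s = 1.5000, V^t = 0.3750


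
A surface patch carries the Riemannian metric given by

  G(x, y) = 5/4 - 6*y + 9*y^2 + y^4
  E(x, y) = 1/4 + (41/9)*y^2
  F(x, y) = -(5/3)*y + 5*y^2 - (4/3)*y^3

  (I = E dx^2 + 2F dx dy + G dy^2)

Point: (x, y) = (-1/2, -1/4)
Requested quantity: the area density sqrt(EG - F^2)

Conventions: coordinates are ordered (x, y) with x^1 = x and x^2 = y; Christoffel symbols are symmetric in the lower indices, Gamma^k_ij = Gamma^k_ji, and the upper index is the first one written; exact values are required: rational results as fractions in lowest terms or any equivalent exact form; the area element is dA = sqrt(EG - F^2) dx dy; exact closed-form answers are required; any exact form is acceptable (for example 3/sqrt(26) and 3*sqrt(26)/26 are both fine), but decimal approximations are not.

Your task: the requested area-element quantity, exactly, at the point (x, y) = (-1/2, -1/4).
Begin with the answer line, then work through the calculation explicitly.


Answer: sqrt(EG - F^2) = sqrt(44637)/192

E = 77/144, F = 3/4, G = 849/256; EG - F^2 = 14879/12288


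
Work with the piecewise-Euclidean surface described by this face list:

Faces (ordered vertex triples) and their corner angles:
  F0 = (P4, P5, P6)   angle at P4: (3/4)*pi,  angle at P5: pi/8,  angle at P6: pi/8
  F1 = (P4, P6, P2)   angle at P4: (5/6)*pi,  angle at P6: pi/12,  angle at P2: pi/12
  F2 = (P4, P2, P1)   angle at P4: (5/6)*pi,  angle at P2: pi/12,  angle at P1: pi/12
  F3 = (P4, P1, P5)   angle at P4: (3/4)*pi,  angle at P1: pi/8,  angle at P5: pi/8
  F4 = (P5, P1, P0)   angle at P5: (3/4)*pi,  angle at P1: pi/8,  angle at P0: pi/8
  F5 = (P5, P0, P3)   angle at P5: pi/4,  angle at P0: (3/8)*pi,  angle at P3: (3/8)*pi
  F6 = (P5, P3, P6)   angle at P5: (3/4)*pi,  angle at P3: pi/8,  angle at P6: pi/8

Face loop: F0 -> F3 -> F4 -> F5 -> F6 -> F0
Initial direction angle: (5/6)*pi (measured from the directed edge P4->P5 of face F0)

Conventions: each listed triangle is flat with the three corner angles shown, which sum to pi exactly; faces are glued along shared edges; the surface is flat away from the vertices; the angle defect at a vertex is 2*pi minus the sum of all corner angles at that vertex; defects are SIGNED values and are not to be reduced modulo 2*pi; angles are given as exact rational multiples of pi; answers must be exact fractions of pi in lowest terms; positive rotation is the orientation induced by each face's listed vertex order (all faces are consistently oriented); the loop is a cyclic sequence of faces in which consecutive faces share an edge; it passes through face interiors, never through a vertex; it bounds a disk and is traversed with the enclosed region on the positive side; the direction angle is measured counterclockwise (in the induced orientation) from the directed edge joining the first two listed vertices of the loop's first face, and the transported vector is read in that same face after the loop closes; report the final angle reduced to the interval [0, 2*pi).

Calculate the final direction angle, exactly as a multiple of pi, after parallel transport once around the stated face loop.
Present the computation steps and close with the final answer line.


enclosed vertex P5: corner angles sum to 2*pi, defect = 2*pi - 2*pi = 0
adding the enclosed defects to the starting angle (mod 2*pi, induced orientation) gives the holonomy
final angle = (5/6)*pi + 0 = (5/6)*pi (mod 2*pi)

Answer: final direction angle = (5/6)*pi


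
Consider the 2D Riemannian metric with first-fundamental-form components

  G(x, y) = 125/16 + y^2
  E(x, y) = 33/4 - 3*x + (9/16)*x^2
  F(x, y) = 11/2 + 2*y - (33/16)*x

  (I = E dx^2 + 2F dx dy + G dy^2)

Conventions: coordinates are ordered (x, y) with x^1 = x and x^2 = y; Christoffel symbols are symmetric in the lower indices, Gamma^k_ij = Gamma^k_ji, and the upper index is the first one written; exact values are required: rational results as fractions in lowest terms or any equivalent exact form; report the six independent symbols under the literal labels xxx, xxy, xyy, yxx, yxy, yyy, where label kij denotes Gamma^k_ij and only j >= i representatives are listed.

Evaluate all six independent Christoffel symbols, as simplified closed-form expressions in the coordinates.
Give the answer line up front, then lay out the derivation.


Answer: Gamma_xxx = (36*x*y^2 + 9*x - 96*y^2 + 264*y - 24)/(36*x^2*y^2 + 9*x^2 - 192*x*y^2 + 528*x*y - 48*x + 272*y^2 - 1408*y + 2189), Gamma_xxy = 0, Gamma_xyy = (132*x*y - 352*y + 1000)/(36*x^2*y^2 + 9*x^2 - 192*x*y^2 + 528*x*y - 48*x + 272*y^2 - 1408*y + 2189), Gamma_yxx = (-72*x*y + 192*y - 561)/(36*x^2*y^2 + 9*x^2 - 192*x*y^2 + 528*x*y - 48*x + 272*y^2 - 1408*y + 2189), Gamma_yxy = 0, Gamma_yyy = (36*x^2*y - 192*x*y + 264*x + 272*y - 704)/(36*x^2*y^2 + 9*x^2 - 192*x*y^2 + 528*x*y - 48*x + 272*y^2 - 1408*y + 2189)

E = 33/4 - 3*x + (9/16)*x^2; F = 11/2 + 2*y - (33/16)*x; G = 125/16 + y^2
Gamma^k_ij = (1/2) g^{kl} (d_i g_jl + d_j g_il - d_l g_ij), with g^inv = (1/(EG-F^2)) [[G, -F], [-F, E]]
first partials: E_x = -3 + (9/8)*x, E_y = 0, F_x = -33/16, F_y = 2, G_x = 0, G_y = 2*y
D = EG - F^2 = 2189/64 - 22*y - (3/4)*x + (17/4)*y^2 + (33/4)*x*y + (9/64)*x^2 - 3*x*y^2 + (9/16)*x^2*y^2
expanded: Gamma^x_xx = (G E_x - 2F F_x + F E_y)/(2D), Gamma^x_xy = (G E_y - F G_x)/(2D), Gamma^x_yy = (2G F_y - G G_x - F G_y)/(2D), Gamma^y_xx = (2E F_x - E E_y - F E_x)/(2D), Gamma^y_xy = (E G_x - F E_y)/(2D), Gamma^y_yy = (E G_y - 2F F_y + F G_x)/(2D); substitute and cancel common factors


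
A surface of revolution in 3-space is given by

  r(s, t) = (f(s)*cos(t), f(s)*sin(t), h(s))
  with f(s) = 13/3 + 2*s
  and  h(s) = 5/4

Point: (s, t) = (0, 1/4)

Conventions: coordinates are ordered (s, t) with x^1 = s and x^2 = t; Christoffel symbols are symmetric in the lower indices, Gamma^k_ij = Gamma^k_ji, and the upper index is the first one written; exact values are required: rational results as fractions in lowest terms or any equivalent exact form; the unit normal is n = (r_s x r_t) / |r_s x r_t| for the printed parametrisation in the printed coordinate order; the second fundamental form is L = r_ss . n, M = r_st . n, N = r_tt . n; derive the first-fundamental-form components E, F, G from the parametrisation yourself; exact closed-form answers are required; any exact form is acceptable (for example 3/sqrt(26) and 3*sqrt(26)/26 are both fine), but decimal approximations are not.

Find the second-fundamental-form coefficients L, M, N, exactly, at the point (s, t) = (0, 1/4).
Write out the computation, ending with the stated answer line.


f = 13/3, f' = 2, f'' = 0, h' = 0, h'' = 0
E = 4, F = 0, G = 169/9; answer radicand W^2 = 4
unnormalised second-form numerators: l = 0, m = 0, n = 0; L = l/sqrt(4), and similarly M = m/sqrt(W^2), N = n/sqrt(W^2)

Answer: L = 0, M = 0, N = 0


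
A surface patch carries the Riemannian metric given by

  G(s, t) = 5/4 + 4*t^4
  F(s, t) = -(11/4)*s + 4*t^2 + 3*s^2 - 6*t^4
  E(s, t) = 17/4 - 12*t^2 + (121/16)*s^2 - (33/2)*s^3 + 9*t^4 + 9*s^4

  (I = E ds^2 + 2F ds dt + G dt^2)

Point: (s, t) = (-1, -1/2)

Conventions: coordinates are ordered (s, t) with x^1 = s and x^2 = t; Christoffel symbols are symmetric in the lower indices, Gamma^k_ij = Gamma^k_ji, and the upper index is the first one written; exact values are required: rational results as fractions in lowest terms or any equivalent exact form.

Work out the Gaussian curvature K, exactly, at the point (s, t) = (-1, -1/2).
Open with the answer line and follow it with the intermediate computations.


Answer: K = -146624/186003

E = 279/8, F = 51/8, G = 3/2, EG - F^2 = 747/64 at the point
E_s = -805/8, E_t = 15/2, F_s = -35/4, F_t = -1, G_s = 0, G_t = -2
E_tt = 3, F_st = 0, G_ss = 0
K follows from Brioschi's formula, (det M1 - det M2)/(EG - F^2)^2.
M1 = [[-E_tt/2 + F_st - G_ss/2, E_s/2, F_s - E_t/2], [F_t - G_s/2, E, F], [G_t/2, F, G]] = [[-3/2, -805/16, -25/2], [-1, 279/8, 51/8], [-1, 51/8, 3/2]]; det M1 = -8223/64
M2 = [[0, E_t/2, G_s/2], [E_t/2, E, F], [G_s/2, F, G]] = [[0, 15/4, 0], [15/4, 279/8, 51/8], [0, 51/8, 3/2]]; det M2 = -675/32
det M1 - det M2 = -6873/64; K = -6873/64 / (747/64)^2 = -146624/186003


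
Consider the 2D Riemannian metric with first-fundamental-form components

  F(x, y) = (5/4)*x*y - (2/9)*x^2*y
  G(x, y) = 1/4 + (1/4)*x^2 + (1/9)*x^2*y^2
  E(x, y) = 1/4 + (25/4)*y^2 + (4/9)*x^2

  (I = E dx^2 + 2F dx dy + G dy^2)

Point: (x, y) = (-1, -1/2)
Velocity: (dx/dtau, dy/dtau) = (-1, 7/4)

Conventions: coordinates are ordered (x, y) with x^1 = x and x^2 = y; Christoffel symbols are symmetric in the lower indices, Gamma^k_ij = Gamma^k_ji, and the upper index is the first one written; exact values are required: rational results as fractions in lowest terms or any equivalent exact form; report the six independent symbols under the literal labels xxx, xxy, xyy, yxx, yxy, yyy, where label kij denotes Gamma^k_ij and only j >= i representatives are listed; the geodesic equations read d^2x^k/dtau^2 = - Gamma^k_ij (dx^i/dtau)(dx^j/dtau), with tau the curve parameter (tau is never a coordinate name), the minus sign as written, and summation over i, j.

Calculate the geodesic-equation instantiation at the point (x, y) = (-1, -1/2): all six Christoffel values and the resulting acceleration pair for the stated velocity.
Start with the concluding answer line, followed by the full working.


Answer: Gamma_xxx = -4954/1683, Gamma_xxy = -3745/1683, Gamma_xyy = -1528/1683, Gamma_yxx = 14173/1683, Gamma_yxy = 8675/3366, Gamma_yyy = 1954/1683; accelerations (d^2x/dtau^2, d^2y/dtau^2) = (-386/187, -4423/1496)

E = 325/144, F = 53/72, G = 19/36 at the point
E_x = -8/9, E_y = -25/4, F_x = -61/72, F_y = -53/36, G_x = -5/9, G_y = -1/9
EG - F^2 = 187/288;  g^inv = (288/187) * [[19/36, -53/72], [-53/72, 325/144]]
first-kind symbols [ij,l] = (1/2)(d_i g_jl + d_j g_il - d_l g_ij): [xx,x] = E_x/2 = -4/9, [xx,y] = F_x - E_y/2 = 41/18, [xy,x] = E_y/2 = -25/8, [xy,y] = G_x/2 = -5/18, [yy,x] = F_y - G_x/2 = -43/36, [yy,y] = G_y/2 = -1/18
Gamma^x_ij = (G*[ij,x] - F*[ij,y])/(EG - F^2), Gamma^y_ij = (E*[ij,y] - F*[ij,x])/(EG - F^2)
Gamma_xxx = -4954/1683, Gamma_xxy = -3745/1683, Gamma_xyy = -1528/1683, Gamma_yxx = 14173/1683, Gamma_yxy = 8675/3366, Gamma_yyy = 1954/1683
d^2x/dtau^2 = -(Gamma_xxx*(-1)^2 + 2*Gamma_xxy*(-1)*(7/4) + Gamma_xyy*(7/4)^2) = -386/187
d^2y/dtau^2 = -(Gamma_yxx*(-1)^2 + 2*Gamma_yxy*(-1)*(7/4) + Gamma_yyy*(7/4)^2) = -4423/1496


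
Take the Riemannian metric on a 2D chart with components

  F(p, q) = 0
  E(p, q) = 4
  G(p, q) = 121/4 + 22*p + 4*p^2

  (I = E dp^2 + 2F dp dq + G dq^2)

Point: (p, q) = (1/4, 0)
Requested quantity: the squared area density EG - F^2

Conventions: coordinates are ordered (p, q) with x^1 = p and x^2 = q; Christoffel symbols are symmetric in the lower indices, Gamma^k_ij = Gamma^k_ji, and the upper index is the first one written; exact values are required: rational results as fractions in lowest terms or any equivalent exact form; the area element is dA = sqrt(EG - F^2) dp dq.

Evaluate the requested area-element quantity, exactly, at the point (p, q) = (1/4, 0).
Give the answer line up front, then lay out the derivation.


Answer: EG - F^2 = 144

E = 4, F = 0, G = 36; EG - F^2 = 144


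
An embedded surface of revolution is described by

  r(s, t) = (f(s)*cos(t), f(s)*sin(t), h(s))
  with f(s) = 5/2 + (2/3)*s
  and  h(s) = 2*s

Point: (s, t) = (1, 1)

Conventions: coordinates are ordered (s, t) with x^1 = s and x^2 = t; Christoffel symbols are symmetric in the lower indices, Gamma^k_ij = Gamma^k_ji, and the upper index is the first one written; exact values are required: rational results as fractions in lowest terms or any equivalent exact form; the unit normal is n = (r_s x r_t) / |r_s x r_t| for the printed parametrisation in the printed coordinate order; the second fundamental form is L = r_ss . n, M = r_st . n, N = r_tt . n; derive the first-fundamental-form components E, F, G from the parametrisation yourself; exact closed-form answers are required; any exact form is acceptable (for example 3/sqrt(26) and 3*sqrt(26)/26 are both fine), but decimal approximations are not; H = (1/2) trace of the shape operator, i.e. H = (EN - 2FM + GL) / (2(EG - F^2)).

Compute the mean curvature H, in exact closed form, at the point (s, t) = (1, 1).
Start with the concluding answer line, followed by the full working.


Answer: H = 9*sqrt(10)/190

f = 19/6, f' = 2/3, f'' = 0, h' = 2, h'' = 0
E = 40/9, F = 0, G = 361/36; answer radicand W^2 = 40/9
unnormalised second-form numerators: l = 0, m = 0, n = 19/3; L = l/sqrt(40/9), and similarly M = m/sqrt(W^2), N = n/sqrt(W^2)
H = (E*n - 2*F*m + G*l) / (2*(EG - F^2)*sqrt(W^2)); E*n - 2*F*m + G*l = 760/27, EG - F^2 = 3610/81, so H = (6/19)/sqrt(40/9)


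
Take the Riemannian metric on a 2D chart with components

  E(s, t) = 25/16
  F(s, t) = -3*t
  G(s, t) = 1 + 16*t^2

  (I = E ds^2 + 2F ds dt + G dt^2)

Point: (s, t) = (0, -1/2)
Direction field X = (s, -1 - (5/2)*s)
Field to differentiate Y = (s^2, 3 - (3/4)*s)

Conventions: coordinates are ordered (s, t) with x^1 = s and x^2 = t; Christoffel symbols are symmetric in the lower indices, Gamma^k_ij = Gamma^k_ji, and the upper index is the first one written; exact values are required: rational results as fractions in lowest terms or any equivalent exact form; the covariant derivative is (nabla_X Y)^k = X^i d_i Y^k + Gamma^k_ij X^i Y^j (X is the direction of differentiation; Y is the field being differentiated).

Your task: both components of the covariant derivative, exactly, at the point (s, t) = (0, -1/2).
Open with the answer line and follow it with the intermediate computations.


Answer: (nabla_X Y)^s = 144/89, (nabla_X Y)^t = 384/89

E = 25/16, F = 3/2, G = 5 at the point
E_s = 0, E_t = 0, F_s = 0, F_t = -3, G_s = 0, G_t = -16
EG - F^2 = 89/16;  g^inv = (16/89) * [[5, -3/2], [-3/2, 25/16]]
first-kind symbols [ij,l] = (1/2)(d_i g_jl + d_j g_il - d_l g_ij): [ss,s] = E_s/2 = 0, [ss,t] = F_s - E_t/2 = 0, [st,s] = E_t/2 = 0, [st,t] = G_s/2 = 0, [tt,s] = F_t - G_s/2 = -3, [tt,t] = G_t/2 = -8
Gamma^s_ij = (G*[ij,s] - F*[ij,t])/(EG - F^2), Gamma^t_ij = (E*[ij,t] - F*[ij,s])/(EG - F^2)
Gamma_sss = 0, Gamma_sst = 0, Gamma_stt = -48/89, Gamma_tss = 0, Gamma_tst = 0, Gamma_ttt = -128/89
X = (0, -1), Y = (0, 3) at the point


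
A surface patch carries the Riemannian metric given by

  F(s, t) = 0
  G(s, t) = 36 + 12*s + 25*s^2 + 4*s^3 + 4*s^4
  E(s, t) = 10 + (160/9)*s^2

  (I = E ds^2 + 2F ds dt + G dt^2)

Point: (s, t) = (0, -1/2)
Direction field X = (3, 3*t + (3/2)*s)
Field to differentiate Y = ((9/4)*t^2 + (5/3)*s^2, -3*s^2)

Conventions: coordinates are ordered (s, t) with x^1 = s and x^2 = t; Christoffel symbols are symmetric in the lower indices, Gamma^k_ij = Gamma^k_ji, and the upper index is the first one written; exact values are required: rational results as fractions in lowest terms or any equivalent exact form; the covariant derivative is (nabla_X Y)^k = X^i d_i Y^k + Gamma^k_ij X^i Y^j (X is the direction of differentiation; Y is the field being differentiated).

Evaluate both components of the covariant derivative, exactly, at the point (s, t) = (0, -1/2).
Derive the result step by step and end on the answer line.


E = 10, F = 0, G = 36 at the point
E_s = 0, E_t = 0, F_s = 0, F_t = 0, G_s = 12, G_t = 0
EG - F^2 = 360;  g^inv = (1/360) * [[36, 0], [0, 10]]
first-kind symbols [ij,l] = (1/2)(d_i g_jl + d_j g_il - d_l g_ij): [ss,s] = E_s/2 = 0, [ss,t] = F_s - E_t/2 = 0, [st,s] = E_t/2 = 0, [st,t] = G_s/2 = 6, [tt,s] = F_t - G_s/2 = -6, [tt,t] = G_t/2 = 0
Gamma^s_ij = (G*[ij,s] - F*[ij,t])/(EG - F^2), Gamma^t_ij = (E*[ij,t] - F*[ij,s])/(EG - F^2)
Gamma_sss = 0, Gamma_sst = 0, Gamma_stt = -3/5, Gamma_tss = 0, Gamma_tst = 1/6, Gamma_ttt = 0
X = (3, -3/2), Y = (9/16, 0) at the point

Answer: (nabla_X Y)^s = 27/8, (nabla_X Y)^t = -9/64


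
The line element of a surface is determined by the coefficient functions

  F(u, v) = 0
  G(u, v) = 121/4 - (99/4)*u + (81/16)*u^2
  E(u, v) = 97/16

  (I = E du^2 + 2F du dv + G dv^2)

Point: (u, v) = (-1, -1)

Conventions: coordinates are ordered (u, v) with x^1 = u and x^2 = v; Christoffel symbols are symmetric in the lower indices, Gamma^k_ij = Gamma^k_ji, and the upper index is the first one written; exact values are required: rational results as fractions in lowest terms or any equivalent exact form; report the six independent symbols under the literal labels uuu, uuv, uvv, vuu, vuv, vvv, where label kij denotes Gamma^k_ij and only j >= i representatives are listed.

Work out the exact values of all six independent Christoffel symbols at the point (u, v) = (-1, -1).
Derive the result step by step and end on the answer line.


E = 97/16, F = 0, G = 961/16 at the point
E_u = 0, E_v = 0, F_u = 0, F_v = 0, G_u = -279/8, G_v = 0
EG - F^2 = 93217/256;  g^inv = (256/93217) * [[961/16, 0], [0, 97/16]]
first-kind symbols [ij,l] = (1/2)(d_i g_jl + d_j g_il - d_l g_ij): [uu,u] = E_u/2 = 0, [uu,v] = F_u - E_v/2 = 0, [uv,u] = E_v/2 = 0, [uv,v] = G_u/2 = -279/16, [vv,u] = F_v - G_u/2 = 279/16, [vv,v] = G_v/2 = 0
Gamma^u_ij = (G*[ij,u] - F*[ij,v])/(EG - F^2), Gamma^v_ij = (E*[ij,v] - F*[ij,u])/(EG - F^2)

Answer: Gamma_uuu = 0, Gamma_uuv = 0, Gamma_uvv = 279/97, Gamma_vuu = 0, Gamma_vuv = -9/31, Gamma_vvv = 0


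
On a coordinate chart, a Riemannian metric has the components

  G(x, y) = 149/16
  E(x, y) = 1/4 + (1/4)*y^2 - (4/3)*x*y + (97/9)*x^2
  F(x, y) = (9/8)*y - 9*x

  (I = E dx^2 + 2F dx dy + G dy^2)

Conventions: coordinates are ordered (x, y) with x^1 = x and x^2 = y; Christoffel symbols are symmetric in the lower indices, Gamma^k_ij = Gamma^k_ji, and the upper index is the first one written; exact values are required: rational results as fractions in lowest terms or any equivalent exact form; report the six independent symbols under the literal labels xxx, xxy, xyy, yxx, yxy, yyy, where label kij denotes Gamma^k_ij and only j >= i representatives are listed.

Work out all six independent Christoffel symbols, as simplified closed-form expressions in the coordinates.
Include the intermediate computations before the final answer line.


E = 1/4 + (1/4)*y^2 - (4/3)*x*y + (97/9)*x^2; F = (9/8)*y - 9*x; G = 149/16
Gamma^k_ij = (1/2) g^{kl} (d_i g_jl + d_j g_il - d_l g_ij), with g^inv = (1/(EG-F^2)) [[G, -F], [-F, E]]
first partials: E_x = -(4/3)*y + (194/9)*x, E_y = (1/2)*y - (4/3)*x, F_x = -9, F_y = 9/8, G_x = 0, G_y = 0
D = EG - F^2 = 149/64 + (17/16)*y^2 + (47/6)*x*y + (2789/144)*x^2
expanded: Gamma^x_xx = (G E_x - 2F F_x + F E_y)/(2D), Gamma^x_xy = (G E_y - F G_x)/(2D), Gamma^x_yy = (2G F_y - G G_x - F G_y)/(2D), Gamma^y_xx = (2E F_x - E E_y - F E_x)/(2D), Gamma^y_xy = (E G_x - F E_y)/(2D), Gamma^y_yy = (E G_y - 2F F_y + F G_x)/(2D); substitute and cancel common factors

Answer: Gamma_xxx = (3456*x^2 - 1728*x*y + 11156*x + 162*y^2 + 2256*y)/(11156*x^2 + 4512*x*y + 612*y^2 + 1341), Gamma_xxy = (-3576*x + 1341*y)/(11156*x^2 + 4512*x*y + 612*y^2 + 1341), Gamma_xyy = 12069/(22312*x^2 + 9024*x*y + 1224*y^2 + 2682), Gamma_yxx = (12416*x^3 - 6192*x^2*y + 864*x*y^2 - 10584*x*y + 288*x - 108*y^3 - 2592*y^2 - 108*y - 3888)/(33468*x^2 + 13536*x*y + 1836*y^2 + 4023), Gamma_yxy = (-3456*x^2 + 1728*x*y - 162*y^2)/(11156*x^2 + 4512*x*y + 612*y^2 + 1341), Gamma_yyy = (5832*x - 729*y)/(11156*x^2 + 4512*x*y + 612*y^2 + 1341)


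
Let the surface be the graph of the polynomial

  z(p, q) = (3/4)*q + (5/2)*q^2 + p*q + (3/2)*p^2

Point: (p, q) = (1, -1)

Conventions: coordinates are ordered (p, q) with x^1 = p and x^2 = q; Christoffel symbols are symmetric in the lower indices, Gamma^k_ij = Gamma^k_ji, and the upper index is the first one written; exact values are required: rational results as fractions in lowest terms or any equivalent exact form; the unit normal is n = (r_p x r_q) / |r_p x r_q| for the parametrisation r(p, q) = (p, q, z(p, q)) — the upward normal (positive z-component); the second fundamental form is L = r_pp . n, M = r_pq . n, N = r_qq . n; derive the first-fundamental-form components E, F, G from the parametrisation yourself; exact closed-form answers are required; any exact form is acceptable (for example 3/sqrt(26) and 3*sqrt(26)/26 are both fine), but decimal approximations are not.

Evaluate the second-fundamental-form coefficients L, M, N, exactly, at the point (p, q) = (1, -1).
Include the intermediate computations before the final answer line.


z_p = 2, z_q = -13/4, z_pp = 3, z_pq = 1, z_qq = 5
E = 5, F = -13/2, G = 185/16; answer radicand W^2 = 249/16
unnormalised second-form numerators: l = 3, m = 1, n = 5; L = l/sqrt(249/16), and similarly M = m/sqrt(W^2), N = n/sqrt(W^2)

Answer: L = 4*sqrt(249)/83, M = 4*sqrt(249)/249, N = 20*sqrt(249)/249


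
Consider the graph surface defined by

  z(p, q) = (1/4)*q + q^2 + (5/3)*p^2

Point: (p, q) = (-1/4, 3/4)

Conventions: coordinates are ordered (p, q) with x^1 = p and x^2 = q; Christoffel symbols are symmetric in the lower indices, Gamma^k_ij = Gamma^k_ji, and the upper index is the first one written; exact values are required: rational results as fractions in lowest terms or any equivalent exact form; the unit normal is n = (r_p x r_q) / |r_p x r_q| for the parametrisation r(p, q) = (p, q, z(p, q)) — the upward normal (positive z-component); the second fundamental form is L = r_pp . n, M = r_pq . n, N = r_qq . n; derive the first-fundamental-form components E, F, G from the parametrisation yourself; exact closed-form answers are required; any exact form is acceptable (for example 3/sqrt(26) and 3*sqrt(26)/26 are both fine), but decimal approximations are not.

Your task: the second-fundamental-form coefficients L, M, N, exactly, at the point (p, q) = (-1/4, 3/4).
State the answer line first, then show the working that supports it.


Answer: L = 8*sqrt(685)/137, M = 0, N = 24*sqrt(685)/685

z_p = -5/6, z_q = 7/4, z_pp = 10/3, z_pq = 0, z_qq = 2
E = 61/36, F = -35/24, G = 65/16; answer radicand W^2 = 685/144
unnormalised second-form numerators: l = 10/3, m = 0, n = 2; L = l/sqrt(685/144), and similarly M = m/sqrt(W^2), N = n/sqrt(W^2)


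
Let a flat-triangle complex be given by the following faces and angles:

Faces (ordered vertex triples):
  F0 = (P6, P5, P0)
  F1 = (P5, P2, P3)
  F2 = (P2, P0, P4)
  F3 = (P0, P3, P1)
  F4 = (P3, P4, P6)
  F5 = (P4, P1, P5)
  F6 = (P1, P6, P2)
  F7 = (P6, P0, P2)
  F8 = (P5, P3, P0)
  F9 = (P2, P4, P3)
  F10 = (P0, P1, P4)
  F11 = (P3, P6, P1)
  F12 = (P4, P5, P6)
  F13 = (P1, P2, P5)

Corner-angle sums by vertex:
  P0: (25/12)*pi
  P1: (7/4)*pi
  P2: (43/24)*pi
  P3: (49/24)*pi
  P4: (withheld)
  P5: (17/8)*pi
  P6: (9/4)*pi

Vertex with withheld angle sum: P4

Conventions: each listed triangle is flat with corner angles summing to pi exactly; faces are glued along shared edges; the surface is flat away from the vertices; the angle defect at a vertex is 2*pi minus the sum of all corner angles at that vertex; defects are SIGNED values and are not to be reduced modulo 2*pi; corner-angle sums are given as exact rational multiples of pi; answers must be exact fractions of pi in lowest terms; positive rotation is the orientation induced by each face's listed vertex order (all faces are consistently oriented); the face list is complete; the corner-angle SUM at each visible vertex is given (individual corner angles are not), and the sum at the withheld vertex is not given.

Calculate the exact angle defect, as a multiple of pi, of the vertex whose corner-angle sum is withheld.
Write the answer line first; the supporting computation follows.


Answer: defect(P4) = pi/24

V = 7, E = 21, F = 14; chi = V - E + F = 0
Gauss-Bonnet: total defect = 2*pi*chi = 0; visible defects sum to -pi/24


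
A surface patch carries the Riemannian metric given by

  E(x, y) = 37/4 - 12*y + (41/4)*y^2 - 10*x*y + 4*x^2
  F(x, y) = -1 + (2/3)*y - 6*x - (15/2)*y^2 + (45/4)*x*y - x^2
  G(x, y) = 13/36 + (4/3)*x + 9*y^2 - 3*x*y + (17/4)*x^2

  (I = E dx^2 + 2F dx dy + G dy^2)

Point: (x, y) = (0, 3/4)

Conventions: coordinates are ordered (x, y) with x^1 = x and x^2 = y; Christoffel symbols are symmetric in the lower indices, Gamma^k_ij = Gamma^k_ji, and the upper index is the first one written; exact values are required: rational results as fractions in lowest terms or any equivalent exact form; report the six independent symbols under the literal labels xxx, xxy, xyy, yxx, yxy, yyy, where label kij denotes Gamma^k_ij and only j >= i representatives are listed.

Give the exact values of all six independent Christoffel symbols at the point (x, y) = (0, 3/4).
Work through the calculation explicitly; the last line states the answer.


E = 385/64, F = -151/32, G = 781/144 at the point
E_x = -15/2, E_y = 27/8, F_x = 39/16, F_y = -127/12, G_x = -11/12, G_y = 27/2
EG - F^2 = 23869/2304;  g^inv = (2304/23869) * [[781/144, 151/32], [151/32, 385/64]]
first-kind symbols [ij,l] = (1/2)(d_i g_jl + d_j g_il - d_l g_ij): [xx,x] = E_x/2 = -15/4, [xx,y] = F_x - E_y/2 = 3/4, [xy,x] = E_y/2 = 27/16, [xy,y] = G_x/2 = -11/24, [yy,x] = F_y - G_x/2 = -81/8, [yy,y] = G_y/2 = 27/4
Gamma^x_ij = (G*[ij,x] - F*[ij,y])/(EG - F^2), Gamma^y_ij = (E*[ij,y] - F*[ij,x])/(EG - F^2)

Answer: Gamma_xxx = -38706/23869, Gamma_xxy = 16104/23869, Gamma_xyy = -53136/23869, Gamma_yxx = -30375/23869, Gamma_yxy = 11994/23869, Gamma_yyy = -16524/23869


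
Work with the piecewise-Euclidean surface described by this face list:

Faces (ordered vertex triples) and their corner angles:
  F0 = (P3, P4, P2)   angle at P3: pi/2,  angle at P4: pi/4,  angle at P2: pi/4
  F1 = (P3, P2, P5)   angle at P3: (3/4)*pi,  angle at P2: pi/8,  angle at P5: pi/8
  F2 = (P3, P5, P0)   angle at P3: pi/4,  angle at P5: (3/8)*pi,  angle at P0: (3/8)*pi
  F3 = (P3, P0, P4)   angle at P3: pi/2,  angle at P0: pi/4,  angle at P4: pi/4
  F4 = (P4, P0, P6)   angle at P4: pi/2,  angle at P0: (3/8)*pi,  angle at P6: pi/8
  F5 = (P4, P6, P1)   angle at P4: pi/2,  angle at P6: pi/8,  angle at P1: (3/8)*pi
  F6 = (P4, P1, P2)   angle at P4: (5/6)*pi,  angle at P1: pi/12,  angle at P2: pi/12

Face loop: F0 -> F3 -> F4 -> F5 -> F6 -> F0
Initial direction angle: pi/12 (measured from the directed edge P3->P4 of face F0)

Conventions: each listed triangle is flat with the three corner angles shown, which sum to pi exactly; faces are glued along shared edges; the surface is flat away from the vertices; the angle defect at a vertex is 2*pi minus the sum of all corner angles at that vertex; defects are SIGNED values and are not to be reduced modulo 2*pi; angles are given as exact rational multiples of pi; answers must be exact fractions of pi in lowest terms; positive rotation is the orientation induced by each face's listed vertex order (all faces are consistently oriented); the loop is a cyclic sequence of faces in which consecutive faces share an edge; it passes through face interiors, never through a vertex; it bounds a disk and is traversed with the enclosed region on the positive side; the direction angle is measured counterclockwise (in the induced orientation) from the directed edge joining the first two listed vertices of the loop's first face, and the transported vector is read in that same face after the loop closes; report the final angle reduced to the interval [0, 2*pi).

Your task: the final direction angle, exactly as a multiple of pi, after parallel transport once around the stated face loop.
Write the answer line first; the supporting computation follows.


Answer: final direction angle = (7/4)*pi

enclosed vertex P4: corner angles sum to (7/3)*pi, defect = 2*pi - (7/3)*pi = -pi/3
transport around the loop rotates by the sum of enclosed defects; add to the initial angle mod 2*pi
final angle = pi/12 - pi/3 = (7/4)*pi (mod 2*pi)


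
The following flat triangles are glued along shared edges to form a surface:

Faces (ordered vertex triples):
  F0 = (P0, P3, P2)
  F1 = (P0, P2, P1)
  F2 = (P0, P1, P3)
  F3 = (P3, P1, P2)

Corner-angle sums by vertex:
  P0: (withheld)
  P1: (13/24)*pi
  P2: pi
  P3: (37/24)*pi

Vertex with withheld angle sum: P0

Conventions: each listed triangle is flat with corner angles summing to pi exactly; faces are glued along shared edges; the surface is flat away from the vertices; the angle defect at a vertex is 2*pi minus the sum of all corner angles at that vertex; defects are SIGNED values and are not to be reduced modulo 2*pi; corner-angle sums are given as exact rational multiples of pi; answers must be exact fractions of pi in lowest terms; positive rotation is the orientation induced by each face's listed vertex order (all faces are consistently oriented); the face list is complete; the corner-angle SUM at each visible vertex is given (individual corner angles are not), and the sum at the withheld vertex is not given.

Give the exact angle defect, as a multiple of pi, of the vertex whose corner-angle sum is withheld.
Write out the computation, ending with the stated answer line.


V = 4, E = 6, F = 4; chi = V - E + F = 2
Gauss-Bonnet: total defect = 2*pi*chi = 4*pi; visible defects sum to (35/12)*pi

Answer: defect(P0) = (13/12)*pi


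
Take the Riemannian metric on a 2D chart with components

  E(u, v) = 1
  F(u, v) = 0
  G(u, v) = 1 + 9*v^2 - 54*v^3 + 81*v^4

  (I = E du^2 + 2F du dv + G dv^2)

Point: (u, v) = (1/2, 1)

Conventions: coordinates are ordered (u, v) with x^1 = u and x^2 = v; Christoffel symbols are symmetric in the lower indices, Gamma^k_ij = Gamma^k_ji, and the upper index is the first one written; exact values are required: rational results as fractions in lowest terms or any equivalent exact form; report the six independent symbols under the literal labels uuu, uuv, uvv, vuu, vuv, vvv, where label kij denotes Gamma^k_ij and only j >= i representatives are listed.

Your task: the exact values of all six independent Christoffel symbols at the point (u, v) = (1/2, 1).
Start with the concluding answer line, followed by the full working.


Answer: Gamma_uuu = 0, Gamma_uuv = 0, Gamma_uvv = 0, Gamma_vuu = 0, Gamma_vuv = 0, Gamma_vvv = 90/37

E = 1, F = 0, G = 37 at the point
E_u = 0, E_v = 0, F_u = 0, F_v = 0, G_u = 0, G_v = 180
EG - F^2 = 37;  g^inv = (1/37) * [[37, 0], [0, 1]]
first-kind symbols [ij,l] = (1/2)(d_i g_jl + d_j g_il - d_l g_ij): [uu,u] = E_u/2 = 0, [uu,v] = F_u - E_v/2 = 0, [uv,u] = E_v/2 = 0, [uv,v] = G_u/2 = 0, [vv,u] = F_v - G_u/2 = 0, [vv,v] = G_v/2 = 90
Gamma^u_ij = (G*[ij,u] - F*[ij,v])/(EG - F^2), Gamma^v_ij = (E*[ij,v] - F*[ij,u])/(EG - F^2)


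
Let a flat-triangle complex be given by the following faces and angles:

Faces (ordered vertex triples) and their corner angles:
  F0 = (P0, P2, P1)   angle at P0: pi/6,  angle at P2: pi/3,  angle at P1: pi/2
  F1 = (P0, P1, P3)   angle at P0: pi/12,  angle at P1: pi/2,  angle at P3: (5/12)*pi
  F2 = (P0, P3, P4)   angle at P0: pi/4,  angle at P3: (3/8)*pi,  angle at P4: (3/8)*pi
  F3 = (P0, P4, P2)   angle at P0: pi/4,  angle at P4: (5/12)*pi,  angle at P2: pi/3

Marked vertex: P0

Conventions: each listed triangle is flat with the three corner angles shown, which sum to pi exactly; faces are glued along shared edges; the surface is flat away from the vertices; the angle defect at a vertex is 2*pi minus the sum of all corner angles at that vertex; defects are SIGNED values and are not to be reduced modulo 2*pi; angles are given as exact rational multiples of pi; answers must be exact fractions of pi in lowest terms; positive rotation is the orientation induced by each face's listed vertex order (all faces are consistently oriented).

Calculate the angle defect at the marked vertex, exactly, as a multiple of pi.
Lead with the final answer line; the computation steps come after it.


Answer: defect(P0) = (5/4)*pi

Sum of corner angles at P0: (3/4)*pi
defect = 2*pi - (3/4)*pi


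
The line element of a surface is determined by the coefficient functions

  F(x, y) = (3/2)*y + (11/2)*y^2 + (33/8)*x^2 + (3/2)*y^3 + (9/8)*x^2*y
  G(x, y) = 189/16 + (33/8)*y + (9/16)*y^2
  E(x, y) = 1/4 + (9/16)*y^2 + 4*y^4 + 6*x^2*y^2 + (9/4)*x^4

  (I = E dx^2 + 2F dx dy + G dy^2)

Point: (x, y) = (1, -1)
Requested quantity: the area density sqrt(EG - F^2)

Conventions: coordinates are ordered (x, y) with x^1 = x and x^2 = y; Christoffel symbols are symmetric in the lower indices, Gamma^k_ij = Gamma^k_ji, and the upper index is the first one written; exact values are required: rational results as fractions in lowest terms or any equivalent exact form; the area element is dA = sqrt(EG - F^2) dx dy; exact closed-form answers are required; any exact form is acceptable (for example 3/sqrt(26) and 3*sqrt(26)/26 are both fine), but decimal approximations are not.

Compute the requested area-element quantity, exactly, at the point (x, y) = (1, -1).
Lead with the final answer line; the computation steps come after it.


Answer: sqrt(EG - F^2) = 11*sqrt(41)/8

E = 209/16, F = 11/2, G = 33/4; EG - F^2 = 4961/64


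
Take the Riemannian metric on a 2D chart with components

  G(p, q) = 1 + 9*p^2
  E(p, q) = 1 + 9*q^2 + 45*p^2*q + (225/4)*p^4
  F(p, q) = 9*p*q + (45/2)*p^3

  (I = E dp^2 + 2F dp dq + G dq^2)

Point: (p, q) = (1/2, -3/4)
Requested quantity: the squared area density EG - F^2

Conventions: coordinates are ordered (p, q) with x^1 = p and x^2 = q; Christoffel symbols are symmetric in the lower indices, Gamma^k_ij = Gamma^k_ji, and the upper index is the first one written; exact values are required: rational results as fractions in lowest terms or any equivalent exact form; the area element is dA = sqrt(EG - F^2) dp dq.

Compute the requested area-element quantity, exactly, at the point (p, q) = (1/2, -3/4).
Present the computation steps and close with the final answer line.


E = 73/64, F = -9/16, G = 13/4; EG - F^2 = 217/64

Answer: EG - F^2 = 217/64


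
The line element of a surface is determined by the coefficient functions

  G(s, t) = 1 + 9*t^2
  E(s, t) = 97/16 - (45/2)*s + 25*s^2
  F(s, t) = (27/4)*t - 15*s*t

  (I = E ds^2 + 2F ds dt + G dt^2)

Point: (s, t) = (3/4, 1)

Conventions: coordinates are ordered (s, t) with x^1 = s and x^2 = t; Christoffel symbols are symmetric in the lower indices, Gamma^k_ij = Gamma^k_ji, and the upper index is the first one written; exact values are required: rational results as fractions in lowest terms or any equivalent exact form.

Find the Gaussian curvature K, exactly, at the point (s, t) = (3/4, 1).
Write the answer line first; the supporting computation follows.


Answer: K = -240/2401

E = 13/4, F = -9/2, G = 10, EG - F^2 = 49/4 at the point
E_s = 15, E_t = 0, F_s = -15, F_t = -9/2, G_s = 0, G_t = 18
E_tt = 0, F_st = -15, G_ss = 0
By Brioschi, K is (det M1 - det M2) divided by (EG - F^2) squared.
M1 = [[-E_tt/2 + F_st - G_ss/2, E_s/2, F_s - E_t/2], [F_t - G_s/2, E, F], [G_t/2, F, G]] = [[-15, 15/2, -15], [-9/2, 13/4, -9/2], [9, -9/2, 10]]; det M1 = -15
M2 = [[0, E_t/2, G_s/2], [E_t/2, E, F], [G_s/2, F, G]] = [[0, 0, 0], [0, 13/4, -9/2], [0, -9/2, 10]]; det M2 = 0
det M1 - det M2 = -15; K = -15 / (49/4)^2 = -240/2401


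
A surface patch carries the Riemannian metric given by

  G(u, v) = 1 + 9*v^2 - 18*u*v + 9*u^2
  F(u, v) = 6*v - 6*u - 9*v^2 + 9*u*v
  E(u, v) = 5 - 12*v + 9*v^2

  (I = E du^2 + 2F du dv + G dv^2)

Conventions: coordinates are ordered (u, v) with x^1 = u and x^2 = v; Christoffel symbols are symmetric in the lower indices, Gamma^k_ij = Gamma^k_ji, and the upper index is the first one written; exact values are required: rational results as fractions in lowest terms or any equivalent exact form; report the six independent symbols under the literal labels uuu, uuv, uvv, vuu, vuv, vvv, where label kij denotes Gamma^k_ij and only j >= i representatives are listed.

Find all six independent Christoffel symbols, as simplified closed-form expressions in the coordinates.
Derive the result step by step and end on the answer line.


E = 5 - 12*v + 9*v^2; F = 6*v - 6*u - 9*v^2 + 9*u*v; G = 1 + 9*v^2 - 18*u*v + 9*u^2
Gamma^k_ij = (1/2) g^{kl} (d_i g_jl + d_j g_il - d_l g_ij), with g^inv = (1/(EG-F^2)) [[G, -F], [-F, E]]
first partials: E_u = 0, E_v = -12 + 18*v, F_u = -6 + 9*v, F_v = 6 - 18*v + 9*u, G_u = -18*v + 18*u, G_v = 18*v - 18*u
D = EG - F^2 = 5 - 12*v + 18*v^2 - 18*u*v + 9*u^2
expanded: Gamma^u_uu = (G E_u - 2F F_u + F E_v)/(2D), Gamma^u_uv = (G E_v - F G_u)/(2D), Gamma^u_vv = (2G F_v - G G_u - F G_v)/(2D), Gamma^v_uu = (2E F_u - E E_v - F E_u)/(2D), Gamma^v_uv = (E G_u - F E_v)/(2D), Gamma^v_vv = (E G_v - 2F F_v + F G_u)/(2D); substitute and cancel common factors

Answer: Gamma_uuu = 0, Gamma_uuv = (9*v - 6)/(9*u^2 - 18*u*v + 18*v^2 - 12*v + 5), Gamma_uvv = (6 - 9*v)/(9*u^2 - 18*u*v + 18*v^2 - 12*v + 5), Gamma_vuu = 0, Gamma_vuv = (9*u - 9*v)/(9*u^2 - 18*u*v + 18*v^2 - 12*v + 5), Gamma_vvv = (-9*u + 9*v)/(9*u^2 - 18*u*v + 18*v^2 - 12*v + 5)


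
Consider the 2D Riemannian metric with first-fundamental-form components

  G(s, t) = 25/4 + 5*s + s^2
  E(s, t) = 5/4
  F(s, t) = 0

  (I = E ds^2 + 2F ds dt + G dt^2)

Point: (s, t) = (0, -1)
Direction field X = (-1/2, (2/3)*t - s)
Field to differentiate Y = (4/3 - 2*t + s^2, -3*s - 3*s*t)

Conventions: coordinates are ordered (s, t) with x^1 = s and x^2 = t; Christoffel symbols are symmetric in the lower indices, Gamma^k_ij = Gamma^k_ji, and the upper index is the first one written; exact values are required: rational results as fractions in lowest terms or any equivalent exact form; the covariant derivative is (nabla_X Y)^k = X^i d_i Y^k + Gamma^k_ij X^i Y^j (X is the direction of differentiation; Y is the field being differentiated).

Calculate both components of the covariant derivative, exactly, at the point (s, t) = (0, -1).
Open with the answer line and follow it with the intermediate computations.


Answer: (nabla_X Y)^s = 4/3, (nabla_X Y)^t = -8/9

E = 5/4, F = 0, G = 25/4 at the point
E_s = 0, E_t = 0, F_s = 0, F_t = 0, G_s = 5, G_t = 0
EG - F^2 = 125/16;  g^inv = (16/125) * [[25/4, 0], [0, 5/4]]
first-kind symbols [ij,l] = (1/2)(d_i g_jl + d_j g_il - d_l g_ij): [ss,s] = E_s/2 = 0, [ss,t] = F_s - E_t/2 = 0, [st,s] = E_t/2 = 0, [st,t] = G_s/2 = 5/2, [tt,s] = F_t - G_s/2 = -5/2, [tt,t] = G_t/2 = 0
Gamma^s_ij = (G*[ij,s] - F*[ij,t])/(EG - F^2), Gamma^t_ij = (E*[ij,t] - F*[ij,s])/(EG - F^2)
Gamma_sss = 0, Gamma_sst = 0, Gamma_stt = -2, Gamma_tss = 0, Gamma_tst = 2/5, Gamma_ttt = 0
X = (-1/2, -2/3), Y = (10/3, 0) at the point
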